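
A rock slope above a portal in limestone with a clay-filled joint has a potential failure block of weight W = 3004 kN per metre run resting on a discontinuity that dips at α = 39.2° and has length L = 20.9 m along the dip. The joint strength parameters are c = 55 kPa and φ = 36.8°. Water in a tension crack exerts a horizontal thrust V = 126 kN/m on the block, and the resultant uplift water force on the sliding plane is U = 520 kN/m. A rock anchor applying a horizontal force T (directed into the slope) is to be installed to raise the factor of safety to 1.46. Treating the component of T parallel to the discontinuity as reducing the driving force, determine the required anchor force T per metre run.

Resolving forces along and normal to the sliding plane, with the horizontal anchor force T adding T·sinα to the effective normal force and T·cosα acting up the plane against the driving force:
FS = [cL + (W cosα − U − V sinα + T sinα) tanφ] / [W sinα + V cosα − T cosα]
Without the anchor: N' = 1728.3 kN/m, driving T_d = 1996.3 kN/m, resisting R = 55·20.9 + 1728.3·tan36.8° = 2442.4 kN/m, FS = 1.22.
Setting FS = 1.46 and solving for T:
1.46·(1996.3 − T cos39.2°) = 2442.4 + T sin39.2°·tan36.8°
T·(sin39.2°·tan36.8° + 1.46·cos39.2°) = 1.46·1996.3 − 2442.4
T·(0.6320·0.7481 + 1.46·0.7749) = 2914.5 − 2442.4 = 472.1
T·1.6042 = 472.1
T = 294.3 kN/m

T = 294 kN/m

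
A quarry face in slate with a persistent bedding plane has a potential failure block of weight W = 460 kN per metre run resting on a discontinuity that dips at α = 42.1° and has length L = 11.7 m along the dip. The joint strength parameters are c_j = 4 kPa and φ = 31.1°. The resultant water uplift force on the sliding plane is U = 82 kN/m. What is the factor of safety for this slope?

Resolving the block weight along and normal to the plane and applying the Mohr–Coulomb strength on the joint:
N' = W cosα − U = 460·cos42.1° − 82 = 259.3 kN/m
Driving force T = W sinα = 460·sin42.1° = 308.4 kN/m
Resisting force R = c_j·L + N'·tanφ = 4·11.7 + 259.3·tan31.1° = 46.8 + 156.4 = 203.2 kN/m
FS = R / T = 203.2 / 308.4 = 0.659

FS = 0.66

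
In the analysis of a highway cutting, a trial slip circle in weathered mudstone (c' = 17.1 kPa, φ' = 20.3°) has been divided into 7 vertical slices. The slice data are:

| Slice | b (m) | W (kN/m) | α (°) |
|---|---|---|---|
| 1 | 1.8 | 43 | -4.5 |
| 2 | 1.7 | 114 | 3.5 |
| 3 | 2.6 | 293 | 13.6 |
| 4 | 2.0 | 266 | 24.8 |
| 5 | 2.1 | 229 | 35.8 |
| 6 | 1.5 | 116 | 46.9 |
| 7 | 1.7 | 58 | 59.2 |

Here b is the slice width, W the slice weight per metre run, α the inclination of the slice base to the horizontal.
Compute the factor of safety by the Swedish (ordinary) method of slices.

Ordinary method of slices: FS = Σ[c'·Δl_i + (W_i cosα_i)·tanφ'] / Σ W_i sinα_i, with Δl_i = b_i / cosα_i.
Slice 1: Δl = 1.8/cos(-4.5°) = 1.806 m; N'_1 = 43·cos(-4.5°) = 42.9; c'Δl = 30.88; W sinα = -3.4
Slice 2: Δl = 1.7/cos3.5° = 1.703 m; N'_2 = 114·cos3.5° = 113.8; c'Δl = 29.12; W sinα = 7.0
Slice 3: Δl = 2.6/cos13.6° = 2.675 m; N'_3 = 293·cos13.6° = 284.8; c'Δl = 45.74; W sinα = 68.9
Slice 4: Δl = 2.0/cos24.8° = 2.203 m; N'_4 = 266·cos24.8° = 241.5; c'Δl = 37.67; W sinα = 111.6
Slice 5: Δl = 2.1/cos35.8° = 2.589 m; N'_5 = 229·cos35.8° = 185.7; c'Δl = 44.28; W sinα = 134.0
Slice 6: Δl = 1.5/cos46.9° = 2.195 m; N'_6 = 116·cos46.9° = 79.3; c'Δl = 37.54; W sinα = 84.7
Slice 7: Δl = 1.7/cos59.2° = 3.320 m; N'_7 = 58·cos59.2° = 29.7; c'Δl = 56.77; W sinα = 49.8
Σc'Δl = 282.0 kN/m; ΣN' = 977.6 kN/m; ΣW sinα = 452.5 kN/m
Resisting = 282.0 + 977.6·tan20.3° = 282.0 + 361.6 = 643.6 kN/m
FS = 643.6 / 452.5 = 1.422

FS = 1.42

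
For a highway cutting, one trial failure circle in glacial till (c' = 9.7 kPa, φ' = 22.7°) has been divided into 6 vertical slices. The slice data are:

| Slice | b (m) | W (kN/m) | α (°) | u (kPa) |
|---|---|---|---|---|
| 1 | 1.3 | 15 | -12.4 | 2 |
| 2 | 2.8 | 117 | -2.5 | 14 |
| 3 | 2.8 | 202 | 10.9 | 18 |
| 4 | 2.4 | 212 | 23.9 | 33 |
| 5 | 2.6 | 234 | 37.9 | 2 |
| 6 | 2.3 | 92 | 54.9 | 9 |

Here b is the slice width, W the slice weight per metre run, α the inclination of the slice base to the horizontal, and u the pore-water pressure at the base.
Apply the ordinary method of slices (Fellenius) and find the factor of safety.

FS = 1.16

Ordinary method of slices: FS = Σ[c'·Δl_i + (W_i cosα_i − u_i·Δl_i)·tanφ'] / Σ W_i sinα_i, with Δl_i = b_i / cosα_i.
Slice 1: Δl = 1.3/cos(-12.4°) = 1.331 m; N'_1 = 15·cos(-12.4°) − 2·1.331 = 12.0; c'Δl = 12.91; W sinα = -3.2
Slice 2: Δl = 2.8/cos(-2.5°) = 2.803 m; N'_2 = 117·cos(-2.5°) − 14·2.803 = 77.7; c'Δl = 27.19; W sinα = -5.1
Slice 3: Δl = 2.8/cos10.9° = 2.851 m; N'_3 = 202·cos10.9° − 18·2.851 = 147.0; c'Δl = 27.66; W sinα = 38.2
Slice 4: Δl = 2.4/cos23.9° = 2.625 m; N'_4 = 212·cos23.9° − 33·2.625 = 107.2; c'Δl = 25.46; W sinα = 85.9
Slice 5: Δl = 2.6/cos37.9° = 3.295 m; N'_5 = 234·cos37.9° − 2·3.295 = 178.1; c'Δl = 31.96; W sinα = 143.7
Slice 6: Δl = 2.3/cos54.9° = 4.000 m; N'_6 = 92·cos54.9° − 9·4.000 = 16.9; c'Δl = 38.80; W sinα = 75.3
Σc'Δl = 164.0 kN/m; ΣN' = 538.8 kN/m; ΣW sinα = 334.8 kN/m
Resisting = 164.0 + 538.8·tan22.7° = 164.0 + 225.4 = 389.4 kN/m
FS = 389.4 / 334.8 = 1.163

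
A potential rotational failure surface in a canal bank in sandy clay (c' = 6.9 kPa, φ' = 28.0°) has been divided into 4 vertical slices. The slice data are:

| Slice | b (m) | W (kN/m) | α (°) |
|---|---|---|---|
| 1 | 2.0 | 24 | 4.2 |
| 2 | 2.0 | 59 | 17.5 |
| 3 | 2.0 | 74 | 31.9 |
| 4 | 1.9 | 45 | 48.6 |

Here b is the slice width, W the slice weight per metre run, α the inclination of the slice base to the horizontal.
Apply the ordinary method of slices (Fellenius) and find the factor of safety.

Ordinary method of slices: FS = Σ[c'·Δl_i + (W_i cosα_i)·tanφ'] / Σ W_i sinα_i, with Δl_i = b_i / cosα_i.
Slice 1: Δl = 2.0/cos4.2° = 2.005 m; N'_1 = 24·cos4.2° = 23.9; c'Δl = 13.84; W sinα = 1.8
Slice 2: Δl = 2.0/cos17.5° = 2.097 m; N'_2 = 59·cos17.5° = 56.3; c'Δl = 14.47; W sinα = 17.7
Slice 3: Δl = 2.0/cos31.9° = 2.356 m; N'_3 = 74·cos31.9° = 62.8; c'Δl = 16.25; W sinα = 39.1
Slice 4: Δl = 1.9/cos48.6° = 2.873 m; N'_4 = 45·cos48.6° = 29.8; c'Δl = 19.82; W sinα = 33.8
Σc'Δl = 64.4 kN/m; ΣN' = 172.8 kN/m; ΣW sinα = 92.4 kN/m
Resisting = 64.4 + 172.8·tan28.0° = 64.4 + 91.9 = 156.3 kN/m
FS = 156.3 / 92.4 = 1.692

FS = 1.69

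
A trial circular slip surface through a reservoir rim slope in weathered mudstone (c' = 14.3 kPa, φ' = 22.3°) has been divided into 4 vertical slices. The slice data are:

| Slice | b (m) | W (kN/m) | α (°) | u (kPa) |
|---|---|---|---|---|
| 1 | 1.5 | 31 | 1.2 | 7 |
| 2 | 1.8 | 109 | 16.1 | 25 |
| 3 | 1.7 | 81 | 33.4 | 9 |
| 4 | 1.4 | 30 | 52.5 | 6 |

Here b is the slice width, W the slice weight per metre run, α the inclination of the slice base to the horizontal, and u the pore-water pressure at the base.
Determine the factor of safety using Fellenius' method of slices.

Ordinary method of slices: FS = Σ[c'·Δl_i + (W_i cosα_i − u_i·Δl_i)·tanφ'] / Σ W_i sinα_i, with Δl_i = b_i / cosα_i.
Slice 1: Δl = 1.5/cos1.2° = 1.500 m; N'_1 = 31·cos1.2° − 7·1.500 = 20.5; c'Δl = 21.45; W sinα = 0.6
Slice 2: Δl = 1.8/cos16.1° = 1.873 m; N'_2 = 109·cos16.1° − 25·1.873 = 57.9; c'Δl = 26.79; W sinα = 30.2
Slice 3: Δl = 1.7/cos33.4° = 2.036 m; N'_3 = 81·cos33.4° − 9·2.036 = 49.3; c'Δl = 29.12; W sinα = 44.6
Slice 4: Δl = 1.4/cos52.5° = 2.300 m; N'_4 = 30·cos52.5° − 6·2.300 = 4.5; c'Δl = 32.89; W sinα = 23.8
Σc'Δl = 110.3 kN/m; ΣN' = 132.1 kN/m; ΣW sinα = 99.3 kN/m
Resisting = 110.3 + 132.1·tan22.3° = 110.3 + 54.2 = 164.4 kN/m
FS = 164.4 / 99.3 = 1.657

FS = 1.66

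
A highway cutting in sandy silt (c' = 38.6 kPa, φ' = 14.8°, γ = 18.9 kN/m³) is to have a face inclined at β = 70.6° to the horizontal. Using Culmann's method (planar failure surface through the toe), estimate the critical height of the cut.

Culmann's analysis gives the critical failure plane at α_cr = (β + φ')/2 = (70.6 + 14.8)/2 = 42.7°, and the critical height
H_c = (4c'/γ) · sinβ cosφ' / [1 − cos(β − φ')]
    = (4·38.6/18.9) · sin70.6°·cos14.8° / [1 − cos(55.8°)]
    = 8.169 · 0.9432·0.9668 / [1 − 0.5621]
    = 8.169 · 0.9119 / 0.4379
    = 17.01 m

H_c = 17.01 m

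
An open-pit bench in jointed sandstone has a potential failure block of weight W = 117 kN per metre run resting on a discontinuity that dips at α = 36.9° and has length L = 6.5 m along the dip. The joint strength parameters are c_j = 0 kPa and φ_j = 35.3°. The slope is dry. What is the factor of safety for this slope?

Resolving the block weight along and normal to the plane and applying the Mohr–Coulomb strength on the joint:
N' = W cosα = 117·cos36.9° = 93.6 kN/m
Driving force T = W sinα = 117·sin36.9° = 70.2 kN/m
Resisting force R = c_j·L + N'·tanφ_j = 0·6.5 + 93.6·tan35.3° = 0.0 + 66.2 = 66.2 kN/m
FS = R / T = 66.2 / 70.2 = 0.943

FS = 0.94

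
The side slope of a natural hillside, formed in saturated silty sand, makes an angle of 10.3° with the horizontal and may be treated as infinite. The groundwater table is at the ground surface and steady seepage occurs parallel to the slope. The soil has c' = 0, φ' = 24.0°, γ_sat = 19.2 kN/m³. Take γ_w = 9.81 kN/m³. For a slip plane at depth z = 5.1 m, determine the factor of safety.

FS = 1.20

With seepage parallel to the slope and the water table at the surface, the effective normal stress on the slip plane uses the buoyant unit weight γ' = γ_sat − γ_w while the driving shear stress uses γ_sat:
FS = [c' + γ' z cos²β tanφ'] / [γ_sat z sinβ cosβ]
(For c' = 0 this reduces to FS = (γ'/γ_sat)·tanφ'/tanβ.)
γ' = 19.2 − 9.81 = 9.39 kN/m³
Numerator = 0.0 + 9.39·5.1·cos²10.3°·tan24.0° = 0.0 + 9.39·5.1·0.9680·0.4452 = 20.640 kPa
Denominator = 19.2·5.1·sin10.3°·cos10.3° = 19.2·5.1·0.1788·0.9839 = 17.226 kPa
FS = 20.640 / 17.226 = 1.198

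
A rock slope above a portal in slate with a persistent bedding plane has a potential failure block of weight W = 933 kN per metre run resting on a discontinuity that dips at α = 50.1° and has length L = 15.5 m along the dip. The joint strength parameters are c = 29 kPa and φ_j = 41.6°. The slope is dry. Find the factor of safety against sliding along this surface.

Resolving the block weight along and normal to the plane and applying the Mohr–Coulomb strength on the joint:
N' = W cosα = 933·cos50.1° = 598.5 kN/m
Driving force T = W sinα = 933·sin50.1° = 715.8 kN/m
Resisting force R = c·L + N'·tanφ_j = 29·15.5 + 598.5·tan41.6° = 449.5 + 531.3 = 980.8 kN/m
FS = R / T = 980.8 / 715.8 = 1.370

FS = 1.37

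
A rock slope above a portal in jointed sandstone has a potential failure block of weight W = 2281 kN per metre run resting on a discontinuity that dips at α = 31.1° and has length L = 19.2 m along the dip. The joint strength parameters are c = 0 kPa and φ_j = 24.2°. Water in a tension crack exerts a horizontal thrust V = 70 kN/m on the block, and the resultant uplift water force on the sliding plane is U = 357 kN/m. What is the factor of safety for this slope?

Resolving the block weight along and normal to the plane and applying the Mohr–Coulomb strength on the joint:
N' = W cosα − U − V sinα = 2281·cos31.1° − 357 − 70·sin31.1° = 1560.0 kN/m
Driving force T = W sinα + V cosα = 2281·sin31.1° + 70·cos31.1° = 1238.2 kN/m
Resisting force R = c·L + N'·tanφ_j = 0·19.2 + 1560.0·tan24.2° = 0.0 + 701.1 = 701.1 kN/m
FS = R / T = 701.1 / 1238.2 = 0.566

FS = 0.57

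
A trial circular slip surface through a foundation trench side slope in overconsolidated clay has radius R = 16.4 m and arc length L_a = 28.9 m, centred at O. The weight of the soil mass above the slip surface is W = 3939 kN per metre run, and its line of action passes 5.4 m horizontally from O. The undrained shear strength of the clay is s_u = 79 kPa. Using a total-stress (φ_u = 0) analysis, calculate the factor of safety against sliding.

FS = 1.76

Taking moments about the centre O, the resisting moment is provided by the undrained shear strength acting along the arc:
M_R = s_u·L_a·R = 79·28.90·16.4 = 37442.8 kN·m/m
M_D = W·d = 3939·5.4 = 21270.6 kN·m/m
FS = M_R / M_D = 37442.8 / 21270.6 = 1.760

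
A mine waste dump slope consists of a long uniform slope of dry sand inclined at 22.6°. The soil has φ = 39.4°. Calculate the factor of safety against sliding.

For a dry cohesionless infinite slope the factor of safety is FS = tanφ / tanβ.
FS = tan39.4° / tan22.6° = 0.8214 / 0.4163 = 1.973

FS = 1.97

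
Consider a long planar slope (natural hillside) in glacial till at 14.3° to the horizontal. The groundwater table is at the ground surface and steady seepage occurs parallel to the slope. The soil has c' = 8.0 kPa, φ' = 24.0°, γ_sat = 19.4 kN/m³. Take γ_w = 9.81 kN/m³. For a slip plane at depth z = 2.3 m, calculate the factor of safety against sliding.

FS = 1.61

With seepage parallel to the slope and the water table at the surface, the effective normal stress on the slip plane uses the buoyant unit weight γ' = γ_sat − γ_w while the driving shear stress uses γ_sat:
FS = [c' + γ' z cos²β tanφ'] / [γ_sat z sinβ cosβ]
γ' = 19.4 − 9.81 = 9.59 kN/m³
Numerator = 8.0 + 9.59·2.3·cos²14.3°·tan24.0° = 8.0 + 9.59·2.3·0.9390·0.4452 = 17.221 kPa
Denominator = 19.4·2.3·sin14.3°·cos14.3° = 19.4·2.3·0.2470·0.9690 = 10.680 kPa
FS = 17.221 / 10.680 = 1.613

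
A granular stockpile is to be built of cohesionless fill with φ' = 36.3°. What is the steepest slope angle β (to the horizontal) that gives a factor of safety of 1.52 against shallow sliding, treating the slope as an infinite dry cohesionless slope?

β = 25.8°

For an infinite dry cohesionless slope FS = tanφ'/tanβ, so tanβ = tanφ' / FS.
tanβ = tan36.3° / 1.52 = 0.7346 / 1.52 = 0.4833
β = arctan(0.4833) = 25.79°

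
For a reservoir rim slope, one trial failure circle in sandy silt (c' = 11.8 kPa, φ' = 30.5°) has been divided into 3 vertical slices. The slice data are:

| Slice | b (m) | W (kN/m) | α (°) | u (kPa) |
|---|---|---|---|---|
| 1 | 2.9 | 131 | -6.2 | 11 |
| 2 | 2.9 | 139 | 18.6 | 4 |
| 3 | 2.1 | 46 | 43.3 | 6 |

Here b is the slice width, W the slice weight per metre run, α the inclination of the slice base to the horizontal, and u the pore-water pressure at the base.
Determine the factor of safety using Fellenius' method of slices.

Ordinary method of slices: FS = Σ[c'·Δl_i + (W_i cosα_i − u_i·Δl_i)·tanφ'] / Σ W_i sinα_i, with Δl_i = b_i / cosα_i.
Slice 1: Δl = 2.9/cos(-6.2°) = 2.917 m; N'_1 = 131·cos(-6.2°) − 11·2.917 = 98.1; c'Δl = 34.42; W sinα = -14.1
Slice 2: Δl = 2.9/cos18.6° = 3.060 m; N'_2 = 139·cos18.6° − 4·3.060 = 119.5; c'Δl = 36.11; W sinα = 44.3
Slice 3: Δl = 2.1/cos43.3° = 2.886 m; N'_3 = 46·cos43.3° − 6·2.886 = 16.2; c'Δl = 34.05; W sinα = 31.5
Σc'Δl = 104.6 kN/m; ΣN' = 233.8 kN/m; ΣW sinα = 61.7 kN/m
Resisting = 104.6 + 233.8·tan30.5° = 104.6 + 137.7 = 242.3 kN/m
FS = 242.3 / 61.7 = 3.925

FS = 3.92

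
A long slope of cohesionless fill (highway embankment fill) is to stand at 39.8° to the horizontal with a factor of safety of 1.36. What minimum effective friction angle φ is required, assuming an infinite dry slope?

φ = 48.6°

FS = tanφ/tanβ ⇒ tanφ = FS · tanβ = 1.36 · tan39.8° = 1.1331
φ = arctan(1.1331) = 48.57°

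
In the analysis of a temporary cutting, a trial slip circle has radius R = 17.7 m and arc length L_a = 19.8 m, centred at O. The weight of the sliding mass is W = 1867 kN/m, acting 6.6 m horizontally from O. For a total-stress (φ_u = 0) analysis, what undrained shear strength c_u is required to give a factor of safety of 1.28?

c_u = 45.0 kPa

FS = c_u·L_a·R / (W·d), so c_u = FS·W·d / (L_a·R).
c_u = 1.28·1867·6.6 / (19.80·17.7) = 15772.4 / 350.46 = 45.00 kPa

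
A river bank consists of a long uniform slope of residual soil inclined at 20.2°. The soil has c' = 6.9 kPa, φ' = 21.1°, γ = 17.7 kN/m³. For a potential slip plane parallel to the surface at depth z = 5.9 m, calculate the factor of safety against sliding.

FS = 1.25

For an infinite slope with a slip plane parallel to the surface (no pore pressure): FS = [c' + γz cos²β tanφ'] / [γz sinβ cosβ].
γz = 17.7·5.9 = 104.43 kN/m²
Numerator = 6.9 + 104.43·cos²20.2°·tan21.1° = 6.9 + 104.43·0.8808·0.3859 = 42.392 kPa
Denominator = 104.43·sin20.2°·cos20.2° = 104.43·0.3453·0.9385 = 33.842 kPa
FS = 42.392 / 33.842 = 1.253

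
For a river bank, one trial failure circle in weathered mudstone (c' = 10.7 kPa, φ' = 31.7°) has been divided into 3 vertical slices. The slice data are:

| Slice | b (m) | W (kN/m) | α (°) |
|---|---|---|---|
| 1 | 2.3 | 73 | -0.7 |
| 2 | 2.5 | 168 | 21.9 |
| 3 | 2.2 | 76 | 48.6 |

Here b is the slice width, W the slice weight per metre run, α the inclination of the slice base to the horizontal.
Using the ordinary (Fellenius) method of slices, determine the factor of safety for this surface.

FS = 2.20

Ordinary method of slices: FS = Σ[c'·Δl_i + (W_i cosα_i)·tanφ'] / Σ W_i sinα_i, with Δl_i = b_i / cosα_i.
Slice 1: Δl = 2.3/cos(-0.7°) = 2.300 m; N'_1 = 73·cos(-0.7°) = 73.0; c'Δl = 24.61; W sinα = -0.9
Slice 2: Δl = 2.5/cos21.9° = 2.694 m; N'_2 = 168·cos21.9° = 155.9; c'Δl = 28.83; W sinα = 62.7
Slice 3: Δl = 2.2/cos48.6° = 3.327 m; N'_3 = 76·cos48.6° = 50.3; c'Δl = 35.60; W sinα = 57.0
Σc'Δl = 89.0 kN/m; ΣN' = 279.1 kN/m; ΣW sinα = 118.8 kN/m
Resisting = 89.0 + 279.1·tan31.7° = 89.0 + 172.4 = 261.4 kN/m
FS = 261.4 / 118.8 = 2.201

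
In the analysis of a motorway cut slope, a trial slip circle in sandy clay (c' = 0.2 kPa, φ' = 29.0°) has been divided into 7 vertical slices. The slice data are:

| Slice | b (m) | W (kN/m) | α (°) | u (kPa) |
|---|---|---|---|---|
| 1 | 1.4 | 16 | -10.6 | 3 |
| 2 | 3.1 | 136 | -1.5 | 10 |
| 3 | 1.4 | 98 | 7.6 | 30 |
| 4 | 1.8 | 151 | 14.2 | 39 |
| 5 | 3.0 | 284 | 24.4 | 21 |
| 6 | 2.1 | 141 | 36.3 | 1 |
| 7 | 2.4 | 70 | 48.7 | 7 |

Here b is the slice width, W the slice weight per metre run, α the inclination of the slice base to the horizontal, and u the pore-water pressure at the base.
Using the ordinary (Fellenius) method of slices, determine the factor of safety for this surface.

Ordinary method of slices: FS = Σ[c'·Δl_i + (W_i cosα_i − u_i·Δl_i)·tanφ'] / Σ W_i sinα_i, with Δl_i = b_i / cosα_i.
Slice 1: Δl = 1.4/cos(-10.6°) = 1.424 m; N'_1 = 16·cos(-10.6°) − 3·1.424 = 11.5; c'Δl = 0.28; W sinα = -2.9
Slice 2: Δl = 3.1/cos(-1.5°) = 3.101 m; N'_2 = 136·cos(-1.5°) − 10·3.101 = 104.9; c'Δl = 0.62; W sinα = -3.6
Slice 3: Δl = 1.4/cos7.6° = 1.412 m; N'_3 = 98·cos7.6° − 30·1.412 = 54.8; c'Δl = 0.28; W sinα = 13.0
Slice 4: Δl = 1.8/cos14.2° = 1.857 m; N'_4 = 151·cos14.2° − 39·1.857 = 74.0; c'Δl = 0.37; W sinα = 37.0
Slice 5: Δl = 3.0/cos24.4° = 3.294 m; N'_5 = 284·cos24.4° − 21·3.294 = 189.5; c'Δl = 0.66; W sinα = 117.3
Slice 6: Δl = 2.1/cos36.3° = 2.606 m; N'_6 = 141·cos36.3° − 1·2.606 = 111.0; c'Δl = 0.52; W sinα = 83.5
Slice 7: Δl = 2.4/cos48.7° = 3.636 m; N'_7 = 70·cos48.7° − 7·3.636 = 20.7; c'Δl = 0.73; W sinα = 52.6
Σc'Δl = 3.5 kN/m; ΣN' = 566.4 kN/m; ΣW sinα = 296.9 kN/m
Resisting = 3.5 + 566.4·tan29.0° = 3.5 + 313.9 = 317.4 kN/m
FS = 317.4 / 296.9 = 1.069

FS = 1.07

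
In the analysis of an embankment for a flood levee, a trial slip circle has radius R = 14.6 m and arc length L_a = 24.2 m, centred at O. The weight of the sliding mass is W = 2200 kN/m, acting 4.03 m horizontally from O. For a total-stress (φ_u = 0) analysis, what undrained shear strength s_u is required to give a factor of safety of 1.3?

FS = s_u·L_a·R / (W·d), so s_u = FS·W·d / (L_a·R).
s_u = 1.3·2200·4.03 / (24.20·14.6) = 11525.8 / 353.32 = 32.62 kPa

s_u = 32.6 kPa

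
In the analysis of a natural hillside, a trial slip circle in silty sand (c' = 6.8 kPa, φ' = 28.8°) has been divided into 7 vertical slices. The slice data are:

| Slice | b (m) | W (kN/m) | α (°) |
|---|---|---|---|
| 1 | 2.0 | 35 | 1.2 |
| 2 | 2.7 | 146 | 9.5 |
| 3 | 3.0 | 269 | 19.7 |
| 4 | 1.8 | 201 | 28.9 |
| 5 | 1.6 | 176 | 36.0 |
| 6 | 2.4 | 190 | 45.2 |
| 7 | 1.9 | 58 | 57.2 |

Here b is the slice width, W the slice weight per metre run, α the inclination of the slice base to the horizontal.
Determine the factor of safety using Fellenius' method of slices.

FS = 1.26

Ordinary method of slices: FS = Σ[c'·Δl_i + (W_i cosα_i)·tanφ'] / Σ W_i sinα_i, with Δl_i = b_i / cosα_i.
Slice 1: Δl = 2.0/cos1.2° = 2.000 m; N'_1 = 35·cos1.2° = 35.0; c'Δl = 13.60; W sinα = 0.7
Slice 2: Δl = 2.7/cos9.5° = 2.738 m; N'_2 = 146·cos9.5° = 144.0; c'Δl = 18.62; W sinα = 24.1
Slice 3: Δl = 3.0/cos19.7° = 3.187 m; N'_3 = 269·cos19.7° = 253.3; c'Δl = 21.67; W sinα = 90.7
Slice 4: Δl = 1.8/cos28.9° = 2.056 m; N'_4 = 201·cos28.9° = 176.0; c'Δl = 13.98; W sinα = 97.1
Slice 5: Δl = 1.6/cos36.0° = 1.978 m; N'_5 = 176·cos36.0° = 142.4; c'Δl = 13.45; W sinα = 103.5
Slice 6: Δl = 2.4/cos45.2° = 3.406 m; N'_6 = 190·cos45.2° = 133.9; c'Δl = 23.16; W sinα = 134.8
Slice 7: Δl = 1.9/cos57.2° = 3.507 m; N'_7 = 58·cos57.2° = 31.4; c'Δl = 23.85; W sinα = 48.8
Σc'Δl = 128.3 kN/m; ΣN' = 915.9 kN/m; ΣW sinα = 499.7 kN/m
Resisting = 128.3 + 915.9·tan28.8° = 128.3 + 503.5 = 631.8 kN/m
FS = 631.8 / 499.7 = 1.265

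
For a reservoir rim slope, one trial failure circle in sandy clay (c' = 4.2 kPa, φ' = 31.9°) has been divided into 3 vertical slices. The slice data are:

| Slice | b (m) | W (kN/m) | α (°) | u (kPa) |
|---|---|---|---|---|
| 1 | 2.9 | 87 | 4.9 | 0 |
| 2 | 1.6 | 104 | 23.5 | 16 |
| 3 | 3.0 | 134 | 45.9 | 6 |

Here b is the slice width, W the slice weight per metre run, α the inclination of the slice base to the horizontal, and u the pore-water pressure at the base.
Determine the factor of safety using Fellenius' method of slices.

FS = 1.21

Ordinary method of slices: FS = Σ[c'·Δl_i + (W_i cosα_i − u_i·Δl_i)·tanφ'] / Σ W_i sinα_i, with Δl_i = b_i / cosα_i.
Slice 1: Δl = 2.9/cos4.9° = 2.911 m; N'_1 = 87·cos4.9° − 0·2.911 = 86.7; c'Δl = 12.22; W sinα = 7.4
Slice 2: Δl = 1.6/cos23.5° = 1.745 m; N'_2 = 104·cos23.5° − 16·1.745 = 67.5; c'Δl = 7.33; W sinα = 41.5
Slice 3: Δl = 3.0/cos45.9° = 4.311 m; N'_3 = 134·cos45.9° − 6·4.311 = 67.4; c'Δl = 18.11; W sinα = 96.2
Σc'Δl = 37.7 kN/m; ΣN' = 221.5 kN/m; ΣW sinα = 145.1 kN/m
Resisting = 37.7 + 221.5·tan31.9° = 37.7 + 137.9 = 175.5 kN/m
FS = 175.5 / 145.1 = 1.210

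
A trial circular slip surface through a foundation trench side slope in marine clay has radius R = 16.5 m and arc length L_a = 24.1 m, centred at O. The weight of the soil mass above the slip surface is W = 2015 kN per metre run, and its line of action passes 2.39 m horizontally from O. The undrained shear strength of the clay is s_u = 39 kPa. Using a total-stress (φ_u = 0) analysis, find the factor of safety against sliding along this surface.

FS = 3.22

Taking moments about the centre O, the resisting moment is provided by the undrained shear strength acting along the arc:
M_R = s_u·L_a·R = 39·24.10·16.5 = 15508.4 kN·m/m
M_D = W·d = 2015·2.39 = 4815.9 kN·m/m
FS = M_R / M_D = 15508.4 / 4815.9 = 3.220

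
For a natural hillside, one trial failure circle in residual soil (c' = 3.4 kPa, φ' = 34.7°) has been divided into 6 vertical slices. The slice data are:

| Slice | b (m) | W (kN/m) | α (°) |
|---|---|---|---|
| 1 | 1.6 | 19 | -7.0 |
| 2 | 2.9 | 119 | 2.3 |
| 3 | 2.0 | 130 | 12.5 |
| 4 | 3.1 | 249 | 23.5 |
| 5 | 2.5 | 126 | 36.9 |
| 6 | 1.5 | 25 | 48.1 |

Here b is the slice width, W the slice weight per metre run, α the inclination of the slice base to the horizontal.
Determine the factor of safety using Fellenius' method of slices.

FS = 2.12

Ordinary method of slices: FS = Σ[c'·Δl_i + (W_i cosα_i)·tanφ'] / Σ W_i sinα_i, with Δl_i = b_i / cosα_i.
Slice 1: Δl = 1.6/cos(-7.0°) = 1.612 m; N'_1 = 19·cos(-7.0°) = 18.9; c'Δl = 5.48; W sinα = -2.3
Slice 2: Δl = 2.9/cos2.3° = 2.902 m; N'_2 = 119·cos2.3° = 118.9; c'Δl = 9.87; W sinα = 4.8
Slice 3: Δl = 2.0/cos12.5° = 2.049 m; N'_3 = 130·cos12.5° = 126.9; c'Δl = 6.97; W sinα = 28.1
Slice 4: Δl = 3.1/cos23.5° = 3.380 m; N'_4 = 249·cos23.5° = 228.3; c'Δl = 11.49; W sinα = 99.3
Slice 5: Δl = 2.5/cos36.9° = 3.126 m; N'_5 = 126·cos36.9° = 100.8; c'Δl = 10.63; W sinα = 75.7
Slice 6: Δl = 1.5/cos48.1° = 2.246 m; N'_6 = 25·cos48.1° = 16.7; c'Δl = 7.64; W sinα = 18.6
Σc'Δl = 52.1 kN/m; ΣN' = 610.5 kN/m; ΣW sinα = 224.1 kN/m
Resisting = 52.1 + 610.5·tan34.7° = 52.1 + 422.7 = 474.8 kN/m
FS = 474.8 / 224.1 = 2.118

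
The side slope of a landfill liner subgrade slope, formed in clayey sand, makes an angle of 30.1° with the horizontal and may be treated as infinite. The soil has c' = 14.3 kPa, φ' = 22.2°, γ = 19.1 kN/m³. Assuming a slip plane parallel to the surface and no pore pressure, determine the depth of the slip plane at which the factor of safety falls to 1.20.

z = 3.48 m

Setting FS = 1.20 in FS = [c' + γz cos²β tanφ'] / [γz sinβ cosβ] and solving for z:
z = c' / [γ cosβ (FS·sinβ − cosβ·tanφ')]
  = 14.3 / [19.1·cos30.1°·(1.20·sin30.1° − cos30.1°·tan22.2°)]
  = 14.3 / [19.1·0.8652·(1.20·0.5015 − 0.8652·0.4081)]
  = 14.3 / 4.1105 = 3.479 m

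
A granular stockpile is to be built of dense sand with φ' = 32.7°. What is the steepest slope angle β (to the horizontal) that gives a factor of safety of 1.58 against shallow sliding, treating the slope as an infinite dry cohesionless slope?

For an infinite dry cohesionless slope FS = tanφ'/tanβ, so tanβ = tanφ' / FS.
tanβ = tan32.7° / 1.58 = 0.6420 / 1.58 = 0.4063
β = arctan(0.4063) = 22.11°

β = 22.1°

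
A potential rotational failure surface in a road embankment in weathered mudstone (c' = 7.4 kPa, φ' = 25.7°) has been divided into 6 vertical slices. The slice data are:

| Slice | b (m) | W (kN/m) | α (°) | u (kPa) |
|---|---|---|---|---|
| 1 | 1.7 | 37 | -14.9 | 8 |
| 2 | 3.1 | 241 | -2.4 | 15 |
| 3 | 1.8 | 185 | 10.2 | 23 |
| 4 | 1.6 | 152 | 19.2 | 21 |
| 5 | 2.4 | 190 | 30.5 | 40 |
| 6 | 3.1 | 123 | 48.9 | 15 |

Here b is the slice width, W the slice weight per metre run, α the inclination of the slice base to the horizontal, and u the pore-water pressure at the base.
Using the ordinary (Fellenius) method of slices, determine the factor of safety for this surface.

FS = 1.47

Ordinary method of slices: FS = Σ[c'·Δl_i + (W_i cosα_i − u_i·Δl_i)·tanφ'] / Σ W_i sinα_i, with Δl_i = b_i / cosα_i.
Slice 1: Δl = 1.7/cos(-14.9°) = 1.759 m; N'_1 = 37·cos(-14.9°) − 8·1.759 = 21.7; c'Δl = 13.02; W sinα = -9.5
Slice 2: Δl = 3.1/cos(-2.4°) = 3.103 m; N'_2 = 241·cos(-2.4°) − 15·3.103 = 194.2; c'Δl = 22.96; W sinα = -10.1
Slice 3: Δl = 1.8/cos10.2° = 1.829 m; N'_3 = 185·cos10.2° − 23·1.829 = 140.0; c'Δl = 13.53; W sinα = 32.8
Slice 4: Δl = 1.6/cos19.2° = 1.694 m; N'_4 = 152·cos19.2° − 21·1.694 = 108.0; c'Δl = 12.54; W sinα = 50.0
Slice 5: Δl = 2.4/cos30.5° = 2.785 m; N'_5 = 190·cos30.5° − 40·2.785 = 52.3; c'Δl = 20.61; W sinα = 96.4
Slice 6: Δl = 3.1/cos48.9° = 4.716 m; N'_6 = 123·cos48.9° − 15·4.716 = 10.1; c'Δl = 34.90; W sinα = 92.7
Σc'Δl = 117.6 kN/m; ΣN' = 526.3 kN/m; ΣW sinα = 252.3 kN/m
Resisting = 117.6 + 526.3·tan25.7° = 117.6 + 253.3 = 370.9 kN/m
FS = 370.9 / 252.3 = 1.470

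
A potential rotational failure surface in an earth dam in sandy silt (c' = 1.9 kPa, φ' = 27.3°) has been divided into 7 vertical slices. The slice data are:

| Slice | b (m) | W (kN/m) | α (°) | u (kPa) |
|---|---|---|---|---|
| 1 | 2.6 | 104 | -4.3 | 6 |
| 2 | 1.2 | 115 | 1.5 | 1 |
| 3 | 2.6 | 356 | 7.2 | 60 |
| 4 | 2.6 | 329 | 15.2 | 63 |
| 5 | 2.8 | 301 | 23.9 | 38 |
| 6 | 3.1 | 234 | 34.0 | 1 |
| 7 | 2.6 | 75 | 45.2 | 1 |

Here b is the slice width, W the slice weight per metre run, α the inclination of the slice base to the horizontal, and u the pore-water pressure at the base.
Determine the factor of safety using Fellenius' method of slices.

Ordinary method of slices: FS = Σ[c'·Δl_i + (W_i cosα_i − u_i·Δl_i)·tanφ'] / Σ W_i sinα_i, with Δl_i = b_i / cosα_i.
Slice 1: Δl = 2.6/cos(-4.3°) = 2.607 m; N'_1 = 104·cos(-4.3°) − 6·2.607 = 88.1; c'Δl = 4.95; W sinα = -7.8
Slice 2: Δl = 1.2/cos1.5° = 1.200 m; N'_2 = 115·cos1.5° − 1·1.200 = 113.8; c'Δl = 2.28; W sinα = 3.0
Slice 3: Δl = 2.6/cos7.2° = 2.621 m; N'_3 = 356·cos7.2° − 60·2.621 = 196.0; c'Δl = 4.98; W sinα = 44.6
Slice 4: Δl = 2.6/cos15.2° = 2.694 m; N'_4 = 329·cos15.2° − 63·2.694 = 147.8; c'Δl = 5.12; W sinα = 86.3
Slice 5: Δl = 2.8/cos23.9° = 3.063 m; N'_5 = 301·cos23.9° − 38·3.063 = 158.8; c'Δl = 5.82; W sinα = 121.9
Slice 6: Δl = 3.1/cos34.0° = 3.739 m; N'_6 = 234·cos34.0° − 1·3.739 = 190.3; c'Δl = 7.10; W sinα = 130.9
Slice 7: Δl = 2.6/cos45.2° = 3.690 m; N'_7 = 75·cos45.2° − 1·3.690 = 49.2; c'Δl = 7.01; W sinα = 53.2
Σc'Δl = 37.3 kN/m; ΣN' = 943.8 kN/m; ΣW sinα = 432.1 kN/m
Resisting = 37.3 + 943.8·tan27.3° = 37.3 + 487.1 = 524.4 kN/m
FS = 524.4 / 432.1 = 1.214

FS = 1.21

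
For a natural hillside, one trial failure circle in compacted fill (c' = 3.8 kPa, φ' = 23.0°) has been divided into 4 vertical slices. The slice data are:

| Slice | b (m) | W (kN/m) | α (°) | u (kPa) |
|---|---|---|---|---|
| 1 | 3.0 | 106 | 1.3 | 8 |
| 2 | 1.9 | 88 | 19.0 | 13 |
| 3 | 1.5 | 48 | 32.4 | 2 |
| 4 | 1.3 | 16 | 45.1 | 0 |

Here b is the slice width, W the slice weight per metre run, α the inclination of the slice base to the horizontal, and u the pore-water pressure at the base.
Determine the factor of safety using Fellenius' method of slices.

Ordinary method of slices: FS = Σ[c'·Δl_i + (W_i cosα_i − u_i·Δl_i)·tanφ'] / Σ W_i sinα_i, with Δl_i = b_i / cosα_i.
Slice 1: Δl = 3.0/cos1.3° = 3.001 m; N'_1 = 106·cos1.3° − 8·3.001 = 82.0; c'Δl = 11.40; W sinα = 2.4
Slice 2: Δl = 1.9/cos19.0° = 2.009 m; N'_2 = 88·cos19.0° − 13·2.009 = 57.1; c'Δl = 7.64; W sinα = 28.6
Slice 3: Δl = 1.5/cos32.4° = 1.777 m; N'_3 = 48·cos32.4° − 2·1.777 = 37.0; c'Δl = 6.75; W sinα = 25.7
Slice 4: Δl = 1.3/cos45.1° = 1.842 m; N'_4 = 16·cos45.1° − 0·1.842 = 11.3; c'Δl = 7.00; W sinα = 11.3
Σc'Δl = 32.8 kN/m; ΣN' = 187.3 kN/m; ΣW sinα = 68.1 kN/m
Resisting = 32.8 + 187.3·tan23.0° = 32.8 + 79.5 = 112.3 kN/m
FS = 112.3 / 68.1 = 1.649

FS = 1.65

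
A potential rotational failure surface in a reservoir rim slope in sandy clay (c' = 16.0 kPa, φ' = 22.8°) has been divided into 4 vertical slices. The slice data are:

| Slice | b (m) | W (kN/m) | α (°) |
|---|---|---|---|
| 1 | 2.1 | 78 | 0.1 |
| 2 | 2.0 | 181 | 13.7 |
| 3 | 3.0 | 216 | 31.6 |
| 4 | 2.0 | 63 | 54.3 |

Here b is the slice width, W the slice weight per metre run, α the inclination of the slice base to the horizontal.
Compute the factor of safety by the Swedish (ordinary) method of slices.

Ordinary method of slices: FS = Σ[c'·Δl_i + (W_i cosα_i)·tanφ'] / Σ W_i sinα_i, with Δl_i = b_i / cosα_i.
Slice 1: Δl = 2.1/cos0.1° = 2.100 m; N'_1 = 78·cos0.1° = 78.0; c'Δl = 33.60; W sinα = 0.1
Slice 2: Δl = 2.0/cos13.7° = 2.059 m; N'_2 = 181·cos13.7° = 175.9; c'Δl = 32.94; W sinα = 42.9
Slice 3: Δl = 3.0/cos31.6° = 3.522 m; N'_3 = 216·cos31.6° = 184.0; c'Δl = 56.36; W sinα = 113.2
Slice 4: Δl = 2.0/cos54.3° = 3.427 m; N'_4 = 63·cos54.3° = 36.8; c'Δl = 54.84; W sinα = 51.2
Σc'Δl = 177.7 kN/m; ΣN' = 474.6 kN/m; ΣW sinα = 207.3 kN/m
Resisting = 177.7 + 474.6·tan22.8° = 177.7 + 199.5 = 377.2 kN/m
FS = 377.2 / 207.3 = 1.819

FS = 1.82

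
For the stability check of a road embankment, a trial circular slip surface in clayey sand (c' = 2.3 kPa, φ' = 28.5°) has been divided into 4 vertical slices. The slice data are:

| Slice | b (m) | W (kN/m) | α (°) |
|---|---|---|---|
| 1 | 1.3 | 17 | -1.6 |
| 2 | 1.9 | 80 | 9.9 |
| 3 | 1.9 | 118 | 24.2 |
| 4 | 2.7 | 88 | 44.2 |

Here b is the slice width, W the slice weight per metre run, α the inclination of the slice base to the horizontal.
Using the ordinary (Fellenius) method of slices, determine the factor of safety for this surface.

Ordinary method of slices: FS = Σ[c'·Δl_i + (W_i cosα_i)·tanφ'] / Σ W_i sinα_i, with Δl_i = b_i / cosα_i.
Slice 1: Δl = 1.3/cos(-1.6°) = 1.301 m; N'_1 = 17·cos(-1.6°) = 17.0; c'Δl = 2.99; W sinα = -0.5
Slice 2: Δl = 1.9/cos9.9° = 1.929 m; N'_2 = 80·cos9.9° = 78.8; c'Δl = 4.44; W sinα = 13.8
Slice 3: Δl = 1.9/cos24.2° = 2.083 m; N'_3 = 118·cos24.2° = 107.6; c'Δl = 4.79; W sinα = 48.4
Slice 4: Δl = 2.7/cos44.2° = 3.766 m; N'_4 = 88·cos44.2° = 63.1; c'Δl = 8.66; W sinα = 61.4
Σc'Δl = 20.9 kN/m; ΣN' = 266.5 kN/m; ΣW sinα = 123.0 kN/m
Resisting = 20.9 + 266.5·tan28.5° = 20.9 + 144.7 = 165.6 kN/m
FS = 165.6 / 123.0 = 1.346

FS = 1.35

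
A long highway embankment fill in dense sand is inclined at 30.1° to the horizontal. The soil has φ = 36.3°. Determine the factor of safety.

For a dry cohesionless infinite slope the factor of safety is FS = tanφ / tanβ.
FS = tan36.3° / tan30.1° = 0.7346 / 0.5797 = 1.267

FS = 1.27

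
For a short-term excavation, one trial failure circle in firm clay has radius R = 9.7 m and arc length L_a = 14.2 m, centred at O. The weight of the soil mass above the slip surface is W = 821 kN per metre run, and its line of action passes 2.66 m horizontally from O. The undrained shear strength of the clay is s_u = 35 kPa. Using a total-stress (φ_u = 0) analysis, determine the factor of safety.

Taking moments about the centre O, the resisting moment is provided by the undrained shear strength acting along the arc:
M_R = s_u·L_a·R = 35·14.20·9.7 = 4820.9 kN·m/m
M_D = W·d = 821·2.66 = 2183.9 kN·m/m
FS = M_R / M_D = 4820.9 / 2183.9 = 2.208

FS = 2.21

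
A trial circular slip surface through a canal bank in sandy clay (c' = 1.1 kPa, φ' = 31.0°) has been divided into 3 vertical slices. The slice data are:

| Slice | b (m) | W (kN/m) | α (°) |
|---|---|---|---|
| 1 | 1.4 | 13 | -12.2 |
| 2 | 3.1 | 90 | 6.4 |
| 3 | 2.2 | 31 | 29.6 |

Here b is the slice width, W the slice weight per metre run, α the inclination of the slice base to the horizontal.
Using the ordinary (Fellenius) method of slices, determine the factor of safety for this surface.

Ordinary method of slices: FS = Σ[c'·Δl_i + (W_i cosα_i)·tanφ'] / Σ W_i sinα_i, with Δl_i = b_i / cosα_i.
Slice 1: Δl = 1.4/cos(-12.2°) = 1.432 m; N'_1 = 13·cos(-12.2°) = 12.7; c'Δl = 1.58; W sinα = -2.7
Slice 2: Δl = 3.1/cos6.4° = 3.119 m; N'_2 = 90·cos6.4° = 89.4; c'Δl = 3.43; W sinα = 10.0
Slice 3: Δl = 2.2/cos29.6° = 2.530 m; N'_3 = 31·cos29.6° = 27.0; c'Δl = 2.78; W sinα = 15.3
Σc'Δl = 7.8 kN/m; ΣN' = 129.1 kN/m; ΣW sinα = 22.6 kN/m
Resisting = 7.8 + 129.1·tan31.0° = 7.8 + 77.6 = 85.4 kN/m
FS = 85.4 / 22.6 = 3.778

FS = 3.78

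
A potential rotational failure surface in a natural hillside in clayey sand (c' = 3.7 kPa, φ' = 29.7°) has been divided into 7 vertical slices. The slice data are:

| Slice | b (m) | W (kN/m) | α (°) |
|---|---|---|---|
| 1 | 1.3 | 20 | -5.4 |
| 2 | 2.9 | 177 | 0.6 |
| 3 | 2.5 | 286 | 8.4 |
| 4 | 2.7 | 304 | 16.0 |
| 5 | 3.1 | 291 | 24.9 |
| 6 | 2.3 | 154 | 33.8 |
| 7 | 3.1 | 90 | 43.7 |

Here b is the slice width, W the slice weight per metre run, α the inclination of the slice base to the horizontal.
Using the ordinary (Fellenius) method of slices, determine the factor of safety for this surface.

Ordinary method of slices: FS = Σ[c'·Δl_i + (W_i cosα_i)·tanφ'] / Σ W_i sinα_i, with Δl_i = b_i / cosα_i.
Slice 1: Δl = 1.3/cos(-5.4°) = 1.306 m; N'_1 = 20·cos(-5.4°) = 19.9; c'Δl = 4.83; W sinα = -1.9
Slice 2: Δl = 2.9/cos0.6° = 2.900 m; N'_2 = 177·cos0.6° = 177.0; c'Δl = 10.73; W sinα = 1.9
Slice 3: Δl = 2.5/cos8.4° = 2.527 m; N'_3 = 286·cos8.4° = 282.9; c'Δl = 9.35; W sinα = 41.8
Slice 4: Δl = 2.7/cos16.0° = 2.809 m; N'_4 = 304·cos16.0° = 292.2; c'Δl = 10.39; W sinα = 83.8
Slice 5: Δl = 3.1/cos24.9° = 3.418 m; N'_5 = 291·cos24.9° = 263.9; c'Δl = 12.65; W sinα = 122.5
Slice 6: Δl = 2.3/cos33.8° = 2.768 m; N'_6 = 154·cos33.8° = 128.0; c'Δl = 10.24; W sinα = 85.7
Slice 7: Δl = 3.1/cos43.7° = 4.288 m; N'_7 = 90·cos43.7° = 65.1; c'Δl = 15.87; W sinα = 62.2
Σc'Δl = 74.1 kN/m; ΣN' = 1229.0 kN/m; ΣW sinα = 395.9 kN/m
Resisting = 74.1 + 1229.0·tan29.7° = 74.1 + 701.0 = 775.1 kN/m
FS = 775.1 / 395.9 = 1.958

FS = 1.96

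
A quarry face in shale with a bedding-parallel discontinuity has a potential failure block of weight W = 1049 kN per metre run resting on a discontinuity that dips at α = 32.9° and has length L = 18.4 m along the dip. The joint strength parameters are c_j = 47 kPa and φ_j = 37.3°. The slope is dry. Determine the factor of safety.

Resolving the block weight along and normal to the plane and applying the Mohr–Coulomb strength on the joint:
N' = W cosα = 1049·cos32.9° = 880.8 kN/m
Driving force T = W sinα = 1049·sin32.9° = 569.8 kN/m
Resisting force R = c_j·L + N'·tanφ_j = 47·18.4 + 880.8·tan37.3° = 864.8 + 671.0 = 1535.8 kN/m
FS = R / T = 1535.8 / 569.8 = 2.695

FS = 2.70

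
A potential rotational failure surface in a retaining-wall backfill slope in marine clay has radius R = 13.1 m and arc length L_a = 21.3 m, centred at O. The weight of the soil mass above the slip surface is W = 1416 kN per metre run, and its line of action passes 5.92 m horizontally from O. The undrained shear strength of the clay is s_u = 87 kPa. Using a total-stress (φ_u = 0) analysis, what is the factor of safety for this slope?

Taking moments about the centre O, the resisting moment is provided by the undrained shear strength acting along the arc:
M_R = s_u·L_a·R = 87·21.30·13.1 = 24275.6 kN·m/m
M_D = W·d = 1416·5.92 = 8382.7 kN·m/m
FS = M_R / M_D = 24275.6 / 8382.7 = 2.896

FS = 2.90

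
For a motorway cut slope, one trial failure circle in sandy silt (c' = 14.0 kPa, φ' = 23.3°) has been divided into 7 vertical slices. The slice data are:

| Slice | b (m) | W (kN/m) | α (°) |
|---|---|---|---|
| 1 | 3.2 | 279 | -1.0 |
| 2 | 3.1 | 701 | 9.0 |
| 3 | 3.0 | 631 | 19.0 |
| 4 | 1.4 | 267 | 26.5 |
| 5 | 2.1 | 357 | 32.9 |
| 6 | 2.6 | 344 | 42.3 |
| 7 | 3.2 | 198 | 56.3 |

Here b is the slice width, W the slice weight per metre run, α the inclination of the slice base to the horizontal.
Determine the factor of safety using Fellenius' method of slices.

Ordinary method of slices: FS = Σ[c'·Δl_i + (W_i cosα_i)·tanφ'] / Σ W_i sinα_i, with Δl_i = b_i / cosα_i.
Slice 1: Δl = 3.2/cos(-1.0°) = 3.200 m; N'_1 = 279·cos(-1.0°) = 279.0; c'Δl = 44.81; W sinα = -4.9
Slice 2: Δl = 3.1/cos9.0° = 3.139 m; N'_2 = 701·cos9.0° = 692.4; c'Δl = 43.94; W sinα = 109.7
Slice 3: Δl = 3.0/cos19.0° = 3.173 m; N'_3 = 631·cos19.0° = 596.6; c'Δl = 44.42; W sinα = 205.4
Slice 4: Δl = 1.4/cos26.5° = 1.564 m; N'_4 = 267·cos26.5° = 238.9; c'Δl = 21.90; W sinα = 119.1
Slice 5: Δl = 2.1/cos32.9° = 2.501 m; N'_5 = 357·cos32.9° = 299.7; c'Δl = 35.02; W sinα = 193.9
Slice 6: Δl = 2.6/cos42.3° = 3.515 m; N'_6 = 344·cos42.3° = 254.4; c'Δl = 49.21; W sinα = 231.5
Slice 7: Δl = 3.2/cos56.3° = 5.767 m; N'_7 = 198·cos56.3° = 109.9; c'Δl = 80.74; W sinα = 164.7
Σc'Δl = 320.0 kN/m; ΣN' = 2470.9 kN/m; ΣW sinα = 1019.5 kN/m
Resisting = 320.0 + 2470.9·tan23.3° = 320.0 + 1064.2 = 1384.2 kN/m
FS = 1384.2 / 1019.5 = 1.358

FS = 1.36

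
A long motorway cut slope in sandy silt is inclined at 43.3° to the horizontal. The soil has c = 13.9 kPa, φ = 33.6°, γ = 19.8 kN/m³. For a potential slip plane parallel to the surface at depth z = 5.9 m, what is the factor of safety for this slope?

FS = 0.94

For an infinite slope with a slip plane parallel to the surface (no pore pressure): FS = [c + γz cos²β tanφ] / [γz sinβ cosβ].
γz = 19.8·5.9 = 116.82 kN/m²
Numerator = 13.9 + 116.82·cos²43.3°·tan33.6° = 13.9 + 116.82·0.5297·0.6644 = 55.009 kPa
Denominator = 116.82·sin43.3°·cos43.3° = 116.82·0.6858·0.7278 = 58.307 kPa
FS = 55.009 / 58.307 = 0.943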